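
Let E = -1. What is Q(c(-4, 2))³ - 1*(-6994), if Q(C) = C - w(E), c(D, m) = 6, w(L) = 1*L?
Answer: 7337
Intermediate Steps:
w(L) = L
Q(C) = 1 + C (Q(C) = C - 1*(-1) = C + 1 = 1 + C)
Q(c(-4, 2))³ - 1*(-6994) = (1 + 6)³ - 1*(-6994) = 7³ + 6994 = 343 + 6994 = 7337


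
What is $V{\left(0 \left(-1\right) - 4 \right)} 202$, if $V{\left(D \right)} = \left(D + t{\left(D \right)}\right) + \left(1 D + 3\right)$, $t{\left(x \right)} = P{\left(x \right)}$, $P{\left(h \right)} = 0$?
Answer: $-1010$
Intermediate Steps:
$t{\left(x \right)} = 0$
$V{\left(D \right)} = 3 + 2 D$ ($V{\left(D \right)} = \left(D + 0\right) + \left(1 D + 3\right) = D + \left(D + 3\right) = D + \left(3 + D\right) = 3 + 2 D$)
$V{\left(0 \left(-1\right) - 4 \right)} 202 = \left(3 + 2 \left(0 \left(-1\right) - 4\right)\right) 202 = \left(3 + 2 \left(0 - 4\right)\right) 202 = \left(3 + 2 \left(-4\right)\right) 202 = \left(3 - 8\right) 202 = \left(-5\right) 202 = -1010$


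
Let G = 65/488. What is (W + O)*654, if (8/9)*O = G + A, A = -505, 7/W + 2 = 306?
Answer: -13775992359/37088 ≈ -3.7144e+5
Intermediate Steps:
W = 7/304 (W = 7/(-2 + 306) = 7/304 ≈ 0.023026)
G = 65/488 (G = 65*(1/488) = 65/488 ≈ 0.13320)
O = -2217375/3904 (O = 9*(65/488 - 505)/8 = (9/8)*(-246375/488) = -2217375/3904 ≈ -567.97)
(W + O)*654 = (7/304 - 2217375/3904)*654 = -42128417/74176*654 = -13775992359/37088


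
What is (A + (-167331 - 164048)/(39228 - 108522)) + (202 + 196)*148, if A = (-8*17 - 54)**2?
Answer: 6583538555/69294 ≈ 95009.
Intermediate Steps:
A = 36100 (A = (-136 - 54)**2 = (-190)**2 = 36100)
(A + (-167331 - 164048)/(39228 - 108522)) + (202 + 196)*148 = (36100 + (-167331 - 164048)/(39228 - 108522)) + (202 + 196)*148 = (36100 - 331379/(-69294)) + 398*148 = (36100 - 331379*(-1/69294)) + 58904 = (36100 + 331379/69294) + 58904 = 2501844779/69294 + 58904 = 6583538555/69294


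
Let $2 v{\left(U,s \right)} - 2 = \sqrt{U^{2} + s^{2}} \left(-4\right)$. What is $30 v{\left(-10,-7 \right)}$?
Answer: $30 - 60 \sqrt{149} \approx -702.39$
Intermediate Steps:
$v{\left(U,s \right)} = 1 - 2 \sqrt{U^{2} + s^{2}}$ ($v{\left(U,s \right)} = 1 + \frac{\sqrt{U^{2} + s^{2}} \left(-4\right)}{2} = 1 + \frac{\left(-4\right) \sqrt{U^{2} + s^{2}}}{2} = 1 - 2 \sqrt{U^{2} + s^{2}}$)
$30 v{\left(-10,-7 \right)} = 30 \left(1 - 2 \sqrt{\left(-10\right)^{2} + \left(-7\right)^{2}}\right) = 30 \left(1 - 2 \sqrt{100 + 49}\right) = 30 \left(1 - 2 \sqrt{149}\right) = 30 - 60 \sqrt{149}$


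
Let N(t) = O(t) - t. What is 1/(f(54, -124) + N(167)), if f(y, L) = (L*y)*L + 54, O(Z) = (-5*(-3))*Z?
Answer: 1/832696 ≈ 1.2009e-6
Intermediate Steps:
O(Z) = 15*Z
f(y, L) = 54 + y*L² (f(y, L) = y*L² + 54 = 54 + y*L²)
N(t) = 14*t (N(t) = 15*t - t = 14*t)
1/(f(54, -124) + N(167)) = 1/((54 + 54*(-124)²) + 14*167) = 1/((54 + 54*15376) + 2338) = 1/((54 + 830304) + 2338) = 1/(830358 + 2338) = 1/832696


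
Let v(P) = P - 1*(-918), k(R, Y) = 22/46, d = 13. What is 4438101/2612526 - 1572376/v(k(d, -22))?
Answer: -186168300389/108855250 ≈ -1710.2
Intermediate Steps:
k(R, Y) = 11/23 (k(R, Y) = 22*(1/46) = 11/23)
v(P) = 918 + P (v(P) = P + 918 = 918 + P)
4438101/2612526 - 1572376/v(k(d, -22)) = 4438101/2612526 - 1572376/(918 + 11/23) = 4438101*(1/2612526) - 1572376/21125/23 = 1479367/870842 - 1572376*23/21125 = 1479367/870842 - 213992/125 = -186168300389/108855250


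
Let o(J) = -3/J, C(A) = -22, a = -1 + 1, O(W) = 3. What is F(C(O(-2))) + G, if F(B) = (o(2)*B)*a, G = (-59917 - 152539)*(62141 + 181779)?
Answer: -51822267520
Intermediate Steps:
a = 0
G = -51822267520 (G = -212456*243920 = -51822267520)
F(B) = 0 (F(B) = ((-3/2)*B)*0 = ((-3*½)*B)*0 = -3*B/2*0 = 0)
F(C(O(-2))) + G = 0 - 51822267520 = -51822267520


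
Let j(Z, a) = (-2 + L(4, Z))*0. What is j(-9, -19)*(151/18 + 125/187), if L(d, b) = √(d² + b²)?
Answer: 0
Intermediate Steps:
L(d, b) = √(b² + d²)
j(Z, a) = 0 (j(Z, a) = (-2 + √(Z² + 4²))*0 = (-2 + √(Z² + 16))*0 = (-2 + √(16 + Z²))*0 = 0)
j(-9, -19)*(151/18 + 125/187) = 0*(151/18 + 125/187) = 0*(30487/3366) = 0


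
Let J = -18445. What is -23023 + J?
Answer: -41468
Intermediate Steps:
-23023 + J = -23023 - 18445 = -41468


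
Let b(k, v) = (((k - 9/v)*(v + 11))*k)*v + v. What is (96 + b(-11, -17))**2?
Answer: 139877929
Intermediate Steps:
b(k, v) = v + k*v*(11 + v)*(k - 9/v) (b(k, v) = (((k - 9/v)*(11 + v))*k)*v + v = (((11 + v)*(k - 9/v))*k)*v + v = (k*(11 + v)*(k - 9/v))*v + v = k*v*(11 + v)*(k - 9/v) + v = v + k*v*(11 + v)*(k - 9/v))
(96 + b(-11, -17))**2 = (96 + (-17 - 99*(-11) + (-11)**2*(-17)**2 - 9*(-11)*(-17) + 11*(-17)*(-11)**2))**2 = (96 + (-17 + 1089 + 121*289 - 1683 + 11*(-17)*121))**2 = (96 + (-17 + 1089 + 34969 - 1683 - 22627))**2 = (96 + 11731)**2 = 11827**2 = 139877929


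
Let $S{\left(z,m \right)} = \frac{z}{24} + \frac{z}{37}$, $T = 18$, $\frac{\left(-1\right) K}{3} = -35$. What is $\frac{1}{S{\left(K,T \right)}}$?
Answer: $\frac{296}{2135} \approx 0.13864$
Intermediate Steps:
$K = 105$ ($K = \left(-3\right) \left(-35\right) = 105$)
$S{\left(z,m \right)} = \frac{61 z}{888}$ ($S{\left(z,m \right)} = z \frac{1}{24} + z \frac{1}{37} = \frac{z}{24} + \frac{z}{37} = \frac{61 z}{888}$)
$\frac{1}{S{\left(K,T \right)}} = \frac{1}{\frac{61}{888} \cdot 105} = \frac{1}{\frac{2135}{296}} = \frac{296}{2135}$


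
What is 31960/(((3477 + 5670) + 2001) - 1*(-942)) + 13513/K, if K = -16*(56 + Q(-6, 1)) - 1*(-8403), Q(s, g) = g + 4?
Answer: 40073909/8979243 ≈ 4.4630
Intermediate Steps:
Q(s, g) = 4 + g
K = 7427 (K = -16*(56 + (4 + 1)) - 1*(-8403) = -16*(56 + 5) + 8403 = -16*61 + 8403 = -976 + 8403 = 7427)
31960/(((3477 + 5670) + 2001) - 1*(-942)) + 13513/K = 31960/(((3477 + 5670) + 2001) - 1*(-942)) + 13513/7427 = 31960/((9147 + 2001) + 942) + 13513*(1/7427) = 31960/(11148 + 942) + 13513/7427 = 31960/12090 + 13513/7427 = 31960*(1/12090) + 13513/7427 = 3196/1209 + 13513/7427 = 40073909/8979243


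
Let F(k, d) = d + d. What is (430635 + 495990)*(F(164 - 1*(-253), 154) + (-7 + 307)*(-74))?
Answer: -20285674500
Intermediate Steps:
F(k, d) = 2*d
(430635 + 495990)*(F(164 - 1*(-253), 154) + (-7 + 307)*(-74)) = (430635 + 495990)*(2*154 + (-7 + 307)*(-74)) = 926625*(308 + 300*(-74)) = 926625*(308 - 22200) = 926625*(-21892) = -20285674500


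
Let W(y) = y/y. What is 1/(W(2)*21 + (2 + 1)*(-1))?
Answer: 1/18 ≈ 0.055556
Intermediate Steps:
W(y) = 1
1/(W(2)*21 + (2 + 1)*(-1)) = 1/(1*21 + (2 + 1)*(-1)) = 1/(21 + 3*(-1)) = 1/(21 - 3) = 1/18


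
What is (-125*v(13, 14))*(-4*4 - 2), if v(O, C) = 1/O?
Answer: 2250/13 ≈ 173.08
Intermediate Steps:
(-125*v(13, 14))*(-4*4 - 2) = (-125/13)*(-4*4 - 2) = (-125*1/13)*(-16 - 2) = -125/13*(-18) = 2250/13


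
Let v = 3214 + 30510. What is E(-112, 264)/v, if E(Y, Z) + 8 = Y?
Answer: -30/8431 ≈ -0.0035583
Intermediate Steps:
E(Y, Z) = -8 + Y
v = 33724
E(-112, 264)/v = (-8 - 112)/33724 = -120*1/33724 = -30/8431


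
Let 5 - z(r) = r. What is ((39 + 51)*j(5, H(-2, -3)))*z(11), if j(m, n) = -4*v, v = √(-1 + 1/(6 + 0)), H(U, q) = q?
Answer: 360*I*√30 ≈ 1971.8*I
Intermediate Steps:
z(r) = 5 - r
v = I*√30/6 (v = √(-1 + 1/6) = √(-1 + ⅙) = √(-⅚) = I*√30/6 ≈ 0.91287*I)
j(m, n) = -2*I*√30/3
((39 + 51)*j(5, H(-2, -3)))*z(11) = ((39 + 51)*(-2*I*√30/3))*(5 - 1*11) = (90*(-2*I*√30/3))*(5 - 11) = -60*I*√30*(-6) = 360*I*√30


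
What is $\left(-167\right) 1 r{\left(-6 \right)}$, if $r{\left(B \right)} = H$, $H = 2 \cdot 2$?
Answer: $-668$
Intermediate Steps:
$H = 4$
$r{\left(B \right)} = 4$
$\left(-167\right) 1 r{\left(-6 \right)} = \left(-167\right) 1 \cdot 4 = \left(-167\right) 4 = -668$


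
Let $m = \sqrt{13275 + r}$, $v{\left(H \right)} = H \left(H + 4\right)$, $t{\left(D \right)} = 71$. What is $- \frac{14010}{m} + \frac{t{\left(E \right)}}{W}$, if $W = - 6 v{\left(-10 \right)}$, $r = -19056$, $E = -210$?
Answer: $- \frac{71}{360} + \frac{4670 i \sqrt{5781}}{1927} \approx -0.19722 + 184.26 i$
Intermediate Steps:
$v{\left(H \right)} = H \left(4 + H\right)$
$m = i \sqrt{5781}$ ($m = \sqrt{13275 - 19056} = \sqrt{-5781} = i \sqrt{5781} \approx 76.033 i$)
$W = -360$ ($W = - 6 \left(- 10 \left(4 - 10\right)\right) = - 6 \left(\left(-10\right) \left(-6\right)\right) = \left(-6\right) 60 = -360$)
$- \frac{14010}{m} + \frac{t{\left(E \right)}}{W} = - \frac{14010}{i \sqrt{5781}} + \frac{71}{-360} = - 14010 \left(- \frac{i \sqrt{5781}}{5781}\right) + 71 \left(- \frac{1}{360}\right) = \frac{4670 i \sqrt{5781}}{1927} - \frac{71}{360} = - \frac{71}{360} + \frac{4670 i \sqrt{5781}}{1927}$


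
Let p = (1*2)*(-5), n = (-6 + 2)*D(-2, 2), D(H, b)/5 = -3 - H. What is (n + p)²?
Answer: 100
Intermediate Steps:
D(H, b) = -15 - 5*H (D(H, b) = 5*(-3 - H) = -15 - 5*H)
n = 20 (n = (-6 + 2)*(-15 - 5*(-2)) = -4*(-15 + 10) = -4*(-5) = 20)
p = -10 (p = 2*(-5) = -10)
(n + p)² = (20 - 10)² = 10² = 100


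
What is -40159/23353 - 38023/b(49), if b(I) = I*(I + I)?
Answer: -1080794637/112141106 ≈ -9.6378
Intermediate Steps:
b(I) = 2*I² (b(I) = I*(2*I) = 2*I²)
-40159/23353 - 38023/b(49) = -40159/23353 - 38023/(2*49²) = -40159*1/23353 - 38023/(2*2401) = -40159/23353 - 38023/4802 = -1080794637/112141106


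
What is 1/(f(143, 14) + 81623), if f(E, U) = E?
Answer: 1/81766 ≈ 1.2230e-5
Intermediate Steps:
1/(f(143, 14) + 81623) = 1/(143 + 81623) = 1/81766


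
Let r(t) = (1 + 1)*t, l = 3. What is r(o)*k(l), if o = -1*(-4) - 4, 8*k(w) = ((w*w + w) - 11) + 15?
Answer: 0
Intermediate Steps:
k(w) = 1/2 + w/8 + w**2/8 (k(w) = (((w*w + w) - 11) + 15)/8 = (((w**2 + w) - 11) + 15)/8 = (((w + w**2) - 11) + 15)/8 = ((-11 + w + w**2) + 15)/8 = (4 + w + w**2)/8 = 1/2 + w/8 + w**2/8)
o = 0 (o = 4 - 4 = 0)
r(t) = 2*t
r(o)*k(l) = (2*0)*(1/2 + (1/8)*3 + (1/8)*3**2) = 0*(1/2 + 3/8 + (1/8)*9) = 0*(1/2 + 3/8 + 9/8) = 0*2 = 0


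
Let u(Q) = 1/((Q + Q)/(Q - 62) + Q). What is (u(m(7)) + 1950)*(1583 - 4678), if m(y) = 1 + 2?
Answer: -1032210355/171 ≈ -6.0363e+6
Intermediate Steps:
m(y) = 3
u(Q) = 1/(Q + 2*Q/(-62 + Q)) (u(Q) = 1/((2*Q)/(-62 + Q) + Q) = 1/(2*Q/(-62 + Q) + Q) = 1/(Q + 2*Q/(-62 + Q)))
(u(m(7)) + 1950)*(1583 - 4678) = ((-62 + 3)/(3*(-60 + 3)) + 1950)*(1583 - 4678) = ((⅓)*(-59)/(-57) + 1950)*(-3095) = ((⅓)*(-1/57)*(-59) + 1950)*(-3095) = (59/171 + 1950)*(-3095) = (333509/171)*(-3095) = -1032210355/171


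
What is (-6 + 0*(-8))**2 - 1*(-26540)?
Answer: 26576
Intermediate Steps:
(-6 + 0*(-8))**2 - 1*(-26540) = (-6 + 0)**2 + 26540 = (-6)**2 + 26540 = 36 + 26540 = 26576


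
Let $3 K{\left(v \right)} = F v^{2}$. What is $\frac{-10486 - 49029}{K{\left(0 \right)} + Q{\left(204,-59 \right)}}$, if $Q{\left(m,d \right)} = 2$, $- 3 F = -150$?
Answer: $- \frac{59515}{2} \approx -29758.0$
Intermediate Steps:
$F = 50$ ($F = \left(- \frac{1}{3}\right) \left(-150\right) = 50$)
$K{\left(v \right)} = \frac{50 v^{2}}{3}$
$\frac{-10486 - 49029}{K{\left(0 \right)} + Q{\left(204,-59 \right)}} = \frac{-10486 - 49029}{\frac{50 \cdot 0^{2}}{3} + 2} = - \frac{59515}{\frac{50}{3} \cdot 0 + 2} = - \frac{59515}{0 + 2} = - \frac{59515}{2}$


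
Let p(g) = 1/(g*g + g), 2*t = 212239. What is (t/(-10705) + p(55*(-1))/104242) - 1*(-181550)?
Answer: 24066802085426251/132570180468 ≈ 1.8154e+5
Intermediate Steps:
t = 212239/2 (t = (½)*212239 = 212239/2 ≈ 1.0612e+5)
p(g) = 1/(g + g²) (p(g) = 1/(g² + g) = 1/(g + g²))
(t/(-10705) + p(55*(-1))/104242) - 1*(-181550) = ((212239/2)/(-10705) + (1/(((55*(-1)))*(1 + 55*(-1))))/104242) - 1*(-181550) = ((212239/2)*(-1/10705) + (1/((-55)*(1 - 55)))*(1/104242)) + 181550 = (-212239/21410 - 1/55/(-54)*(1/104242)) + 181550 = (-212239/21410 - 1/55*(-1/54)*(1/104242)) + 181550 = (-212239/21410 + (1/2970)*(1/104242)) + 181550 = (-212239/21410 + 1/309598740) + 181550 = -1314178539149/132570180468 + 181550 = 24066802085426251/132570180468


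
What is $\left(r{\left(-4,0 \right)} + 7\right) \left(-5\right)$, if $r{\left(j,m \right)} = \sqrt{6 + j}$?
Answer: $-35 - 5 \sqrt{2} \approx -42.071$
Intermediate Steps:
$\left(r{\left(-4,0 \right)} + 7\right) \left(-5\right) = \left(\sqrt{6 - 4} + 7\right) \left(-5\right) = \left(\sqrt{2} + 7\right) \left(-5\right) = \left(7 + \sqrt{2}\right) \left(-5\right) = -35 - 5 \sqrt{2}$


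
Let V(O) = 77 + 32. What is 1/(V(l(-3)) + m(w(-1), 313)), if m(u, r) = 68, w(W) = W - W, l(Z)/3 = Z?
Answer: 1/177 ≈ 0.0056497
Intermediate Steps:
l(Z) = 3*Z
V(O) = 109
w(W) = 0
1/(V(l(-3)) + m(w(-1), 313)) = 1/(109 + 68) = 1/177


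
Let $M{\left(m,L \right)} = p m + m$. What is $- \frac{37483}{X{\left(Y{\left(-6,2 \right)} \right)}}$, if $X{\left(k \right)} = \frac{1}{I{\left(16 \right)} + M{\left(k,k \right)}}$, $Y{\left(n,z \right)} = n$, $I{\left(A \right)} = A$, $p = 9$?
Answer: $1649252$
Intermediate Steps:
$M{\left(m,L \right)} = 10 m$ ($M{\left(m,L \right)} = 9 m + m = 10 m$)
$X{\left(k \right)} = \frac{1}{16 + 10 k}$
$- \frac{37483}{X{\left(Y{\left(-6,2 \right)} \right)}} = - \frac{37483}{\frac{1}{2} \frac{1}{8 + 5 \left(-6\right)}} = - \frac{37483}{\frac{1}{2} \frac{1}{8 - 30}} = - \frac{37483}{\frac{1}{2} \frac{1}{-22}} = - \frac{37483}{\frac{1}{2} \left(- \frac{1}{22}\right)} = - \frac{37483}{- \frac{1}{44}} = \left(-37483\right) \left(-44\right) = 1649252$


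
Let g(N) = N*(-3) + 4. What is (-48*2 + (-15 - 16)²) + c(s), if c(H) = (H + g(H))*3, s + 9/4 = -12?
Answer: 1925/2 ≈ 962.50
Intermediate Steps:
g(N) = 4 - 3*N (g(N) = -3*N + 4 = 4 - 3*N)
s = -57/4 (s = -9/4 - 12 = -57/4 ≈ -14.250)
c(H) = 12 - 6*H (c(H) = (H + (4 - 3*H))*3 = (4 - 2*H)*3 = 12 - 6*H)
(-48*2 + (-15 - 16)²) + c(s) = (-48*2 + (-15 - 16)²) + (12 - 6*(-57/4)) = (-96 + (-31)²) + (12 + 171/2) = (-96 + 961) + 195/2 = 865 + 195/2 = 1925/2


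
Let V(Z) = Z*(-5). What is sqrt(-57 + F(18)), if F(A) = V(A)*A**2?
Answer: I*sqrt(29217) ≈ 170.93*I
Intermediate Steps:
V(Z) = -5*Z
F(A) = -5*A**3 (F(A) = (-5*A)*A**2 = -5*A**3)
sqrt(-57 + F(18)) = sqrt(-57 - 5*18**3) = sqrt(-57 - 5*5832) = sqrt(-57 - 29160) = sqrt(-29217) = I*sqrt(29217)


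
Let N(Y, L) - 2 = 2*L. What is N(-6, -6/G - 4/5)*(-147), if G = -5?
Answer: -2058/5 ≈ -411.60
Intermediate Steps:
N(Y, L) = 2 + 2*L
N(-6, -6/G - 4/5)*(-147) = (2 + 2*(-6/(-5) - 4/5))*(-147) = (2 + 2*(-6*(-1/5) - 4*1/5))*(-147) = (2 + 2*(6/5 - 4/5))*(-147) = (2 + 2*(2/5))*(-147) = (2 + 4/5)*(-147) = (14/5)*(-147) = -2058/5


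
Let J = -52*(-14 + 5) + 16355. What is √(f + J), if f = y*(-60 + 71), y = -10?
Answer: 3*√1857 ≈ 129.28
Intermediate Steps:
J = 16823 (J = -52*(-9) + 16355 = 468 + 16355 = 16823)
f = -110 (f = -10*(-60 + 71) = -10*11 = -110)
√(f + J) = √(-110 + 16823) = √16713 = 3*√1857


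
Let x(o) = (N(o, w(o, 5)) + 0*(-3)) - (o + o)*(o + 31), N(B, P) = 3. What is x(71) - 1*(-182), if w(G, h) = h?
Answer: -14299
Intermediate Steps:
x(o) = 3 - 2*o*(31 + o) (x(o) = (3 + 0*(-3)) - (o + o)*(o + 31) = (3 + 0) - 2*o*(31 + o) = 3 - 2*o*(31 + o))
x(71) - 1*(-182) = (3 - 62*71 - 2*71²) - 1*(-182) = (3 - 4402 - 2*5041) + 182 = (3 - 4402 - 10082) + 182 = -14481 + 182 = -14299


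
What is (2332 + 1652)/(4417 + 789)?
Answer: 1992/2603 ≈ 0.76527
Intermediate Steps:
(2332 + 1652)/(4417 + 789) = 3984/5206 = 3984*(1/5206) = 1992/2603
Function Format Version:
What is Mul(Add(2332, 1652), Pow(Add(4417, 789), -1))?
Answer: Rational(1992, 2603) ≈ 0.76527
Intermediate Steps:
Mul(Add(2332, 1652), Pow(Add(4417, 789), -1)) = Mul(3984, Pow(5206, -1)) = Mul(3984, Rational(1, 5206)) = Rational(1992, 2603)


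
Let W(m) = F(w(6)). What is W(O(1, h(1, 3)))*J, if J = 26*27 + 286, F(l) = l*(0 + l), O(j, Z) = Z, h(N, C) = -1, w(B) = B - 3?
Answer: 8892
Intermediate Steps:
w(B) = -3 + B
F(l) = l² (F(l) = l*l = l²)
J = 988 (J = 702 + 286 = 988)
W(m) = 9 (W(m) = (-3 + 6)² = 3² = 9)
W(O(1, h(1, 3)))*J = 9*988 = 8892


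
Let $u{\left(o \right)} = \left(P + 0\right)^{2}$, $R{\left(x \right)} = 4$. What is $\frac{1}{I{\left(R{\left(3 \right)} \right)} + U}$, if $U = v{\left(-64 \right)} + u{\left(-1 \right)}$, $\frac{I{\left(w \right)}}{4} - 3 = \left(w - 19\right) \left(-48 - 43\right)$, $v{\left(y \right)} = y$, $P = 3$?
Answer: $\frac{1}{5417} \approx 0.0001846$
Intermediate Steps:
$I{\left(w \right)} = 6928 - 364 w$ ($I{\left(w \right)} = 12 + 4 \left(w - 19\right) \left(-48 - 43\right) = 12 + 4 \left(-19 + w\right) \left(-91\right) = 12 + 4 \left(1729 - 91 w\right) = 12 - \left(-6916 + 364 w\right) = 6928 - 364 w$)
$u{\left(o \right)} = 9$ ($u{\left(o \right)} = \left(3 + 0\right)^{2} = 3^{2} = 9$)
$U = -55$ ($U = -64 + 9 = -55$)
$\frac{1}{I{\left(R{\left(3 \right)} \right)} + U} = \frac{1}{\left(6928 - 1456\right) - 55} = \frac{1}{5472 - 55} = \frac{1}{5417}$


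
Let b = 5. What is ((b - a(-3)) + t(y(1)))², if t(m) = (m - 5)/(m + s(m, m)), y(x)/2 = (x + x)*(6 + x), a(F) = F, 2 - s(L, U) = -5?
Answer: 91809/1225 ≈ 74.946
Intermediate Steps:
s(L, U) = 7 (s(L, U) = 2 - 1*(-5) = 2 + 5 = 7)
y(x) = 4*x*(6 + x) (y(x) = 2*((x + x)*(6 + x)) = 2*((2*x)*(6 + x)) = 2*(2*x*(6 + x)) = 4*x*(6 + x))
t(m) = (-5 + m)/(7 + m) (t(m) = (m - 5)/(m + 7) = (-5 + m)/(7 + m))
((b - a(-3)) + t(y(1)))² = ((5 - 1*(-3)) + (-5 + 4*1*(6 + 1))/(7 + 4*1*(6 + 1)))² = ((5 + 3) + (-5 + 4*1*7)/(7 + 4*1*7))² = (8 + (-5 + 28)/(7 + 28))² = (8 + 23/35)² = (303/35)² = 91809/1225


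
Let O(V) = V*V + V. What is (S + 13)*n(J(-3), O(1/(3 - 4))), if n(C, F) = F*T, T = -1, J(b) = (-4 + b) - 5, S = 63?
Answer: 0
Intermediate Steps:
J(b) = -9 + b
O(V) = V + V**2 (O(V) = V**2 + V = V + V**2)
n(C, F) = -F (n(C, F) = F*(-1) = -F)
(S + 13)*n(J(-3), O(1/(3 - 4))) = (63 + 13)*(-(1 + 1/(3 - 4))/(3 - 4)) = 76*(-(1 + 1/(-1))/(-1)) = 76*(-(-1)*(1 - 1)) = 76*(-(-1)*0) = 76*(-1*0) = 76*0 = 0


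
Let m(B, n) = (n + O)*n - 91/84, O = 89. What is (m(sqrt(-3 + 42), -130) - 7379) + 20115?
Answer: 216779/12 ≈ 18065.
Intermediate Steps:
m(B, n) = -13/12 + n*(89 + n) (m(B, n) = (n + 89)*n - 91/84 = (89 + n)*n - 91*1/84 = n*(89 + n) - 13/12 = -13/12 + n*(89 + n))
(m(sqrt(-3 + 42), -130) - 7379) + 20115 = ((-13/12 + (-130)**2 + 89*(-130)) - 7379) + 20115 = ((-13/12 + 16900 - 11570) - 7379) + 20115 = (63947/12 - 7379) + 20115 = -24601/12 + 20115 = 216779/12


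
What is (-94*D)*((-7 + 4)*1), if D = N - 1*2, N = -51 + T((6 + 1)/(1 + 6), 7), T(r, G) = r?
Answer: -14664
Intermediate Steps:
N = -50 (N = -51 + (6 + 1)/(1 + 6) = -51 + 7/7 = -51 + 7*(⅐) = -51 + 1 = -50)
D = -52 (D = -50 - 1*2 = -50 - 2 = -52)
(-94*D)*((-7 + 4)*1) = (-94*(-52))*((-7 + 4)*1) = 4888*(-3*1) = 4888*(-3) = -14664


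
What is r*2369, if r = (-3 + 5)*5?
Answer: 23690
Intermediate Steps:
r = 10 (r = 2*5 = 10)
r*2369 = 10*2369 = 23690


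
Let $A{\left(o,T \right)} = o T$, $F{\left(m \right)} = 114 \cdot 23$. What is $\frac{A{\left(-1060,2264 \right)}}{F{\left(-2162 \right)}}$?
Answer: $- \frac{1199920}{1311} \approx -915.27$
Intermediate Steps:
$F{\left(m \right)} = 2622$
$A{\left(o,T \right)} = T o$
$\frac{A{\left(-1060,2264 \right)}}{F{\left(-2162 \right)}} = \frac{2264 \left(-1060\right)}{2622} = \left(-2399840\right) \frac{1}{2622} = - \frac{1199920}{1311}$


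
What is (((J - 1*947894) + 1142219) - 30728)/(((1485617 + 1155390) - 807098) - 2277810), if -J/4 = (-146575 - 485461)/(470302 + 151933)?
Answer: -101798307439/276210738735 ≈ -0.36855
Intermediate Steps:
J = 2528144/622235 (J = -4*(-146575 - 485461)/(470302 + 151933) = -(-2528144)/622235 = -4*(-632036/622235) = 2528144/622235 ≈ 4.0630)
(((J - 1*947894) + 1142219) - 30728)/(((1485617 + 1155390) - 807098) - 2277810) = (((2528144/622235 - 1*947894) + 1142219) - 30728)/(((1485617 + 1155390) - 807098) - 2277810) = (((2528144/622235 - 947894) + 1142219) - 30728)/((2641007 - 807098) - 2277810) = ((-589810294946/622235 + 1142219) - 30728)/(1833909 - 2277810) = (120918344519/622235 - 30728)/(-443901) = (101798307439/622235)*(-1/443901) = -101798307439/276210738735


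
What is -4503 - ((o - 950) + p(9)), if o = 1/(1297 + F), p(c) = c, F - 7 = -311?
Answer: -3537067/993 ≈ -3562.0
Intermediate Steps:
F = -304 (F = 7 - 311 = -304)
o = 1/993 (o = 1/(1297 - 304) = 1/993 ≈ 0.0010071)
-4503 - ((o - 950) + p(9)) = -4503 - ((1/993 - 950) + 9) = -4503 - (-943349/993 + 9) = -4503 - 1*(-934412/993) = -4503 + 934412/993 = -3537067/993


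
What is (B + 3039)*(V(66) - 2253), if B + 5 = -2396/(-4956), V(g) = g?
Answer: -2740839525/413 ≈ -6.6364e+6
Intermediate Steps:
B = -5596/1239 (B = -5 - 2396/(-4956) = -5 - 2396*(-1/4956) = -5 + 599/1239 = -5596/1239 ≈ -4.5165)
(B + 3039)*(V(66) - 2253) = (-5596/1239 + 3039)*(66 - 2253) = (3759725/1239)*(-2187) = -2740839525/413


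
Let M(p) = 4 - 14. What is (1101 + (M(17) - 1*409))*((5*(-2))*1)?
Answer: -6820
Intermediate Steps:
M(p) = -10
(1101 + (M(17) - 1*409))*((5*(-2))*1) = (1101 + (-10 - 1*409))*((5*(-2))*1) = (1101 + (-10 - 409))*(-10*1) = (1101 - 419)*(-10) = 682*(-10) = -6820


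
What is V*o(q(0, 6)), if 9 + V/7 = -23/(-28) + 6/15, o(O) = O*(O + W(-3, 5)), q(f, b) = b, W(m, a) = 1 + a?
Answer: -19602/5 ≈ -3920.4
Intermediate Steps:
o(O) = O*(6 + O) (o(O) = O*(O + (1 + 5)) = O*(O + 6) = O*(6 + O))
V = -1089/20 (V = -63 + 7*(-23/(-28) + 6/15) = -63 + 7*(-23*(-1/28) + 6*(1/15)) = -63 + 7*(23/28 + 2/5) = -63 + 7*(171/140) = -63 + 171/20 = -1089/20 ≈ -54.450)
V*o(q(0, 6)) = -3267*(6 + 6)/10 = -3267*12/10 = -1089/20*72 = -19602/5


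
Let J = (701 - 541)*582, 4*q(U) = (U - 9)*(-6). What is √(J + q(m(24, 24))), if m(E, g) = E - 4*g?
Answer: √372966/2 ≈ 305.35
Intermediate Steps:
q(U) = 27/2 - 3*U/2 (q(U) = ((U - 9)*(-6))/4 = ((-9 + U)*(-6))/4 = (54 - 6*U)/4 = 27/2 - 3*U/2)
J = 93120 (J = 160*582 = 93120)
√(J + q(m(24, 24))) = √(93120 + (27/2 - 3*(24 - 4*24)/2)) = √(93120 + (27/2 - 3*(24 - 96)/2)) = √(93120 + (27/2 - 3/2*(-72))) = √(93120 + (27/2 + 108)) = √(93120 + 243/2) = √(186483/2) = √372966/2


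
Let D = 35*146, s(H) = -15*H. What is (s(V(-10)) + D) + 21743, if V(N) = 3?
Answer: 26808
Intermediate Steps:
D = 5110
(s(V(-10)) + D) + 21743 = (-15*3 + 5110) + 21743 = (-45 + 5110) + 21743 = 5065 + 21743 = 26808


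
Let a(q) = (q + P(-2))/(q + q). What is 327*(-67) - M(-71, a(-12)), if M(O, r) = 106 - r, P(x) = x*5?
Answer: -264169/12 ≈ -22014.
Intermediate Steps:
P(x) = 5*x
a(q) = (-10 + q)/(2*q) (a(q) = (q + 5*(-2))/(q + q) = (q - 10)/((2*q)) = (-10 + q)*(1/(2*q)) = (-10 + q)/(2*q))
327*(-67) - M(-71, a(-12)) = 327*(-67) - (106 - (-10 - 12)/(2*(-12))) = -21909 - (106 - (-1)*(-22)/(2*12)) = -21909 - (106 - 1*11/12) = -21909 - (106 - 11/12) = -21909 - 1*1261/12 = -21909 - 1261/12 = -264169/12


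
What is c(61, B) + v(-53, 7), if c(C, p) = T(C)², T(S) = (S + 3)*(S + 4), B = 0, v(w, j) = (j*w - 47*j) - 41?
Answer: 17304859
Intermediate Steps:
v(w, j) = -41 - 47*j + j*w (v(w, j) = (-47*j + j*w) - 41 = -41 - 47*j + j*w)
T(S) = (3 + S)*(4 + S)
c(C, p) = (12 + C² + 7*C)²
c(61, B) + v(-53, 7) = (12 + 61² + 7*61)² + (-41 - 47*7 + 7*(-53)) = (12 + 3721 + 427)² + (-41 - 329 - 371) = 4160² - 741 = 17305600 - 741 = 17304859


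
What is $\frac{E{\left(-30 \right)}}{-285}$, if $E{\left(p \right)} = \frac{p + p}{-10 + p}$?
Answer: $- \frac{1}{190} \approx -0.0052632$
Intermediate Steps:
$E{\left(p \right)} = \frac{2 p}{-10 + p}$
$\frac{E{\left(-30 \right)}}{-285} = \frac{2 \left(-30\right) \frac{1}{-10 - 30}}{-285} = 2 \left(-30\right) \frac{1}{-40} \left(- \frac{1}{285}\right) = 2 \left(-30\right) \left(- \frac{1}{40}\right) \left(- \frac{1}{285}\right) = \frac{3}{2} \left(- \frac{1}{285}\right) = - \frac{1}{190}$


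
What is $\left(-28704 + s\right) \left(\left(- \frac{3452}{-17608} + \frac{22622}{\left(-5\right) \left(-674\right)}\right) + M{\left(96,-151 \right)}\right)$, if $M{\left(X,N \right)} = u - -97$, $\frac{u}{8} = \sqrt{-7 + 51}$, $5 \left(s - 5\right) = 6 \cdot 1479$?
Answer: $- \frac{103756452349607}{37086850} - \frac{2153936 \sqrt{11}}{5} \approx -4.2264 \cdot 10^{6}$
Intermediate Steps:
$s = \frac{8899}{5}$ ($s = 5 + \frac{6 \cdot 1479}{5} = 5 + \frac{1}{5} \cdot 8874 = 5 + \frac{8874}{5} = \frac{8899}{5} \approx 1779.8$)
$u = 16 \sqrt{11}$ ($u = 8 \sqrt{-7 + 51} = 8 \sqrt{44} = 8 \cdot 2 \sqrt{11} = 16 \sqrt{11} \approx 53.066$)
$M{\left(X,N \right)} = 97 + 16 \sqrt{11}$ ($M{\left(X,N \right)} = 16 \sqrt{11} - -97 = 16 \sqrt{11} + 97 = 97 + 16 \sqrt{11}$)
$\left(-28704 + s\right) \left(\left(- \frac{3452}{-17608} + \frac{22622}{\left(-5\right) \left(-674\right)}\right) + M{\left(96,-151 \right)}\right) = \left(-28704 + \frac{8899}{5}\right) \left(\left(- \frac{3452}{-17608} + \frac{22622}{\left(-5\right) \left(-674\right)}\right) + \left(97 + 16 \sqrt{11}\right)\right) = - \frac{134621 \left(\left(\left(-3452\right) \left(- \frac{1}{17608}\right) + \frac{22622}{3370}\right) + \left(97 + 16 \sqrt{11}\right)\right)}{5} = - \frac{134621 \left(\left(\frac{863}{4402} + 22622 \cdot \frac{1}{3370}\right) + \left(97 + 16 \sqrt{11}\right)\right)}{5} = - \frac{134621 \left(\left(\frac{863}{4402} + \frac{11311}{1685}\right) + \left(97 + 16 \sqrt{11}\right)\right)}{5} = - \frac{134621 \left(\frac{51245177}{7417370} + \left(97 + 16 \sqrt{11}\right)\right)}{5} = - \frac{134621 \left(\frac{770730067}{7417370} + 16 \sqrt{11}\right)}{5} = - \frac{103756452349607}{37086850} - \frac{2153936 \sqrt{11}}{5}$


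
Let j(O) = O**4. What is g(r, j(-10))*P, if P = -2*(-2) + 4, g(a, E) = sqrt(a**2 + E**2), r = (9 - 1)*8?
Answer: 128*sqrt(390641) ≈ 80002.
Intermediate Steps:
r = 64 (r = 8*8 = 64)
g(a, E) = sqrt(E**2 + a**2)
P = 8 (P = 4 + 4 = 8)
g(r, j(-10))*P = sqrt(((-10)**4)**2 + 64**2)*8 = sqrt(10000**2 + 4096)*8 = sqrt(100000000 + 4096)*8 = sqrt(100004096)*8 = (16*sqrt(390641))*8 = 128*sqrt(390641)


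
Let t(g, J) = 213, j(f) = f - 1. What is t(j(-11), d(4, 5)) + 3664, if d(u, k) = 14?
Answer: 3877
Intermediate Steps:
j(f) = -1 + f
t(j(-11), d(4, 5)) + 3664 = 213 + 3664 = 3877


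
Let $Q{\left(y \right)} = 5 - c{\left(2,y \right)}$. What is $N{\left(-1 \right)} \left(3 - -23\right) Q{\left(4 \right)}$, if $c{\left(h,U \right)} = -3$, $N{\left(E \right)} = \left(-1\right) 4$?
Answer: $-832$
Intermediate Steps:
$N{\left(E \right)} = -4$
$Q{\left(y \right)} = 8$ ($Q{\left(y \right)} = 5 - -3 = 5 + 3 = 8$)
$N{\left(-1 \right)} \left(3 - -23\right) Q{\left(4 \right)} = - 4 \left(3 - -23\right) 8 = - 4 \left(3 + 23\right) 8 = \left(-4\right) 26 \cdot 8 = \left(-104\right) 8 = -832$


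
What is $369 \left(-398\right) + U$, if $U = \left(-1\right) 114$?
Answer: $-146976$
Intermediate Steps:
$U = -114$
$369 \left(-398\right) + U = 369 \left(-398\right) - 114 = -146862 - 114 = -146976$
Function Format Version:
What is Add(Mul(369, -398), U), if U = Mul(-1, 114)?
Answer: -146976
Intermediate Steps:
U = -114
Add(Mul(369, -398), U) = Add(Mul(369, -398), -114) = Add(-146862, -114) = -146976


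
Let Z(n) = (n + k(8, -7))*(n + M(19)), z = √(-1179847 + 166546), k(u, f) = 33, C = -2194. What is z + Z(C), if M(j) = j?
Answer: 4700175 + 3*I*√112589 ≈ 4.7002e+6 + 1006.6*I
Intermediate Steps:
z = 3*I*√112589 (z = √(-1013301) = 3*I*√112589 ≈ 1006.6*I)
Z(n) = (19 + n)*(33 + n) (Z(n) = (n + 33)*(n + 19) = (33 + n)*(19 + n) = (19 + n)*(33 + n))
z + Z(C) = 3*I*√112589 + (627 + (-2194)² + 52*(-2194)) = 3*I*√112589 + (627 + 4813636 - 114088) = 3*I*√112589 + 4700175 = 4700175 + 3*I*√112589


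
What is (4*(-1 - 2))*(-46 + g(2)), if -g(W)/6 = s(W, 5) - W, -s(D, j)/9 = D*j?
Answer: -6072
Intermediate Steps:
s(D, j) = -9*D*j
g(W) = 276*W (g(W) = -6*(-9*W*5 - W) = -6*(-45*W - W) = -(-276)*W = 276*W)
(4*(-1 - 2))*(-46 + g(2)) = (4*(-1 - 2))*(-46 + 276*2) = (4*(-3))*(-46 + 552) = -12*506 = -6072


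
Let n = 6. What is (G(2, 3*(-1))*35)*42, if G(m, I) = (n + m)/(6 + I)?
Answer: 3920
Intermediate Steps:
G(m, I) = (6 + m)/(6 + I)
(G(2, 3*(-1))*35)*42 = (((6 + 2)/(6 + 3*(-1)))*35)*42 = ((8/(6 - 3))*35)*42 = ((8/3)*35)*42 = (280/3)*42 = 3920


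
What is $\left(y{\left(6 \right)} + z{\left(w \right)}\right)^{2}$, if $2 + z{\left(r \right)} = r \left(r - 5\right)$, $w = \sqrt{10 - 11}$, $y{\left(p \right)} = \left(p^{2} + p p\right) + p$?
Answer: $5600 - 750 i \approx 5600.0 - 750.0 i$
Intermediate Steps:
$y{\left(p \right)} = p + 2 p^{2}$ ($y{\left(p \right)} = \left(p^{2} + p^{2}\right) + p = 2 p^{2} + p = p + 2 p^{2}$)
$w = i$ ($w = \sqrt{-1} = i \approx 1.0 i$)
$z{\left(r \right)} = -2 + r \left(-5 + r\right)$ ($z{\left(r \right)} = -2 + r \left(r - 5\right) = -2 + r \left(-5 + r\right)$)
$\left(y{\left(6 \right)} + z{\left(w \right)}\right)^{2} = \left(6 \left(1 + 2 \cdot 6\right) - \left(2 + 1 + 5 i\right)\right)^{2} = \left(6 \left(1 + 12\right) - \left(3 + 5 i\right)\right)^{2} = \left(6 \cdot 13 - \left(3 + 5 i\right)\right)^{2} = \left(78 - \left(3 + 5 i\right)\right)^{2} = \left(75 - 5 i\right)^{2}$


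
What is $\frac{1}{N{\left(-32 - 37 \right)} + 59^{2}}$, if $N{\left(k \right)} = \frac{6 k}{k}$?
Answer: $\frac{1}{3487} \approx 0.00028678$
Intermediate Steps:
$N{\left(k \right)} = 6$
$\frac{1}{N{\left(-32 - 37 \right)} + 59^{2}} = \frac{1}{6 + 59^{2}} = \frac{1}{6 + 3481} = \frac{1}{3487}$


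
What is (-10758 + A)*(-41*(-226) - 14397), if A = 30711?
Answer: -102378843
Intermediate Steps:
(-10758 + A)*(-41*(-226) - 14397) = (-10758 + 30711)*(-41*(-226) - 14397) = 19953*(9266 - 14397) = 19953*(-5131) = -102378843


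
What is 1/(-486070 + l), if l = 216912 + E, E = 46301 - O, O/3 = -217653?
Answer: 1/430102 ≈ 2.3250e-6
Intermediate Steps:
O = -652959 (O = 3*(-217653) = -652959)
E = 699260 (E = 46301 - 1*(-652959) = 46301 + 652959 = 699260)
l = 916172 (l = 216912 + 699260 = 916172)
1/(-486070 + l) = 1/(-486070 + 916172) = 1/430102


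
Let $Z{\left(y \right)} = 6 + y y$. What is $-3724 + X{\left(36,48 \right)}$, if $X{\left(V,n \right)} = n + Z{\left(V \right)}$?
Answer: $-2374$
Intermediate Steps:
$Z{\left(y \right)} = 6 + y^{2}$
$X{\left(V,n \right)} = 6 + n + V^{2}$ ($X{\left(V,n \right)} = n + \left(6 + V^{2}\right) = 6 + n + V^{2}$)
$-3724 + X{\left(36,48 \right)} = -3724 + \left(6 + 48 + 36^{2}\right) = -3724 + \left(6 + 48 + 1296\right) = -3724 + 1350 = -2374$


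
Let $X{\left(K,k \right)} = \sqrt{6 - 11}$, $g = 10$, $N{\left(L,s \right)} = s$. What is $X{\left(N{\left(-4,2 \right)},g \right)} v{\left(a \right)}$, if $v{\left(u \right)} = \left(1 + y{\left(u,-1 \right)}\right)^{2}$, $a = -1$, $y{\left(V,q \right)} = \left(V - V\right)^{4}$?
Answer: $i \sqrt{5} \approx 2.2361 i$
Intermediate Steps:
$X{\left(K,k \right)} = i \sqrt{5}$ ($X{\left(K,k \right)} = \sqrt{-5} = i \sqrt{5}$)
$y{\left(V,q \right)} = 0$ ($y{\left(V,q \right)} = 0^{4} = 0$)
$v{\left(u \right)} = 1$ ($v{\left(u \right)} = \left(1 + 0\right)^{2} = 1^{2} = 1$)
$X{\left(N{\left(-4,2 \right)},g \right)} v{\left(a \right)} = i \sqrt{5} \cdot 1 = i \sqrt{5}$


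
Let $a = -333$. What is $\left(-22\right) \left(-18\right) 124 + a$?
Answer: $48771$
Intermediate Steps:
$\left(-22\right) \left(-18\right) 124 + a = \left(-22\right) \left(-18\right) 124 - 333 = 396 \cdot 124 - 333 = 49104 - 333 = 48771$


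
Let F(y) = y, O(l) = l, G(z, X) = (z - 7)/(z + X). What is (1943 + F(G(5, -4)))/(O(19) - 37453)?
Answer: -647/12478 ≈ -0.051851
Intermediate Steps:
G(z, X) = (-7 + z)/(X + z)
(1943 + F(G(5, -4)))/(O(19) - 37453) = (1943 + (-7 + 5)/(-4 + 5))/(19 - 37453) = (1943 - 2/1)/(-37434) = (1943 + 1*(-2))*(-1/37434) = (1943 - 2)*(-1/37434) = 1941*(-1/37434) = -647/12478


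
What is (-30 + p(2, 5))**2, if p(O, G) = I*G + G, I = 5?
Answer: 0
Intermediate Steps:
p(O, G) = 6*G (p(O, G) = 5*G + G = 6*G)
(-30 + p(2, 5))**2 = (-30 + 6*5)**2 = (-30 + 30)**2 = 0**2 = 0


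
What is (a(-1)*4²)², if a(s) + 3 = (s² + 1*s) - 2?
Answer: 6400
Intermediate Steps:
a(s) = -5 + s + s² (a(s) = -3 + ((s² + 1*s) - 2) = -3 + ((s² + s) - 2) = -3 + ((s + s²) - 2) = -3 + (-2 + s + s²) = -5 + s + s²)
(a(-1)*4²)² = ((-5 - 1 + (-1)²)*4²)² = ((-5 - 1 + 1)*16)² = (-5*16)² = (-80)² = 6400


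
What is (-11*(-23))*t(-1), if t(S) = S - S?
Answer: 0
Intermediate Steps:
t(S) = 0
(-11*(-23))*t(-1) = -11*(-23)*0 = 253*0 = 0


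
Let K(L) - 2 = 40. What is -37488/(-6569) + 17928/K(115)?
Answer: 19890588/45983 ≈ 432.56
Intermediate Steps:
K(L) = 42 (K(L) = 2 + 40 = 42)
-37488/(-6569) + 17928/K(115) = -37488/(-6569) + 17928/42 = -37488*(-1/6569) + 17928*(1/42) = 37488/6569 + 2988/7 = 19890588/45983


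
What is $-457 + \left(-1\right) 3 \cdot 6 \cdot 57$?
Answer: $-1483$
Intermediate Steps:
$-457 + \left(-1\right) 3 \cdot 6 \cdot 57 = -457 + \left(-3\right) 6 \cdot 57 = -457 - 1026 = -1483$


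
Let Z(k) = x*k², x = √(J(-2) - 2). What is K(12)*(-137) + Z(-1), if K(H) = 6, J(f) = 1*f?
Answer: -822 + 2*I ≈ -822.0 + 2.0*I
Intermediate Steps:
J(f) = f
x = 2*I (x = √(-2 - 2) = √(-4) = 2*I ≈ 2.0*I)
Z(k) = 2*I*k² (Z(k) = (2*I)*k² = 2*I*k²)
K(12)*(-137) + Z(-1) = 6*(-137) + 2*I*(-1)² = -822 + 2*I*1 = -822 + 2*I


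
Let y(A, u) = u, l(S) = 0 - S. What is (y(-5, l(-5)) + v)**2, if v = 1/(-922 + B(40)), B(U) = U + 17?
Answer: 18696976/748225 ≈ 24.988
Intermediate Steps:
l(S) = -S
B(U) = 17 + U
v = -1/865 (v = 1/(-922 + (17 + 40)) = 1/(-922 + 57) = 1/(-865) = -1/865 ≈ -0.0011561)
(y(-5, l(-5)) + v)**2 = (-1*(-5) - 1/865)**2 = (5 - 1/865)**2 = (4324/865)**2 = 18696976/748225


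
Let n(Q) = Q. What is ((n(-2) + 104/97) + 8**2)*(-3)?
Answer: -18354/97 ≈ -189.22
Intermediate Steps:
((n(-2) + 104/97) + 8**2)*(-3) = ((-2 + 104/97) + 8**2)*(-3) = ((-2 + 104*(1/97)) + 64)*(-3) = ((-2 + 104/97) + 64)*(-3) = (-90/97 + 64)*(-3) = (6118/97)*(-3) = -18354/97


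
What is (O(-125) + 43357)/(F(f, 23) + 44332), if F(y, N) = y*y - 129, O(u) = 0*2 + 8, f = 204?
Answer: 43365/85819 ≈ 0.50531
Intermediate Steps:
O(u) = 8 (O(u) = 0 + 8 = 8)
F(y, N) = -129 + y² (F(y, N) = y² - 129 = -129 + y²)
(O(-125) + 43357)/(F(f, 23) + 44332) = (8 + 43357)/((-129 + 204²) + 44332) = 43365/((-129 + 41616) + 44332) = 43365/(41487 + 44332) = 43365/85819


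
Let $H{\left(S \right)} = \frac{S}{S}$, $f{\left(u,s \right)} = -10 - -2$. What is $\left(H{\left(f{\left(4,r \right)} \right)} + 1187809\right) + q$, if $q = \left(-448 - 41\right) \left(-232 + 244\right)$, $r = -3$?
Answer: $1181942$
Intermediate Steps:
$f{\left(u,s \right)} = -8$ ($f{\left(u,s \right)} = -10 + 2 = -8$)
$H{\left(S \right)} = 1$
$q = -5868$ ($q = \left(-489\right) 12 = -5868$)
$\left(H{\left(f{\left(4,r \right)} \right)} + 1187809\right) + q = \left(1 + 1187809\right) - 5868 = 1187810 - 5868 = 1181942$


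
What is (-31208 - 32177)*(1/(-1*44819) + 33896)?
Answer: -96293530005855/44819 ≈ -2.1485e+9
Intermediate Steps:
(-31208 - 32177)*(1/(-1*44819) + 33896) = -63385*(1/(-44819) + 33896) = -63385*(-1/44819 + 33896) = -63385*1519184823/44819 = -96293530005855/44819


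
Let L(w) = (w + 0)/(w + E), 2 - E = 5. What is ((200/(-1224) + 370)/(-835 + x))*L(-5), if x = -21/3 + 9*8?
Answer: -56585/188496 ≈ -0.30019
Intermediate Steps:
E = -3 (E = 2 - 1*5 = 2 - 5 = -3)
x = 65 (x = -21*⅓ + 72 = -7 + 72 = 65)
L(w) = w/(-3 + w) (L(w) = (w + 0)/(w - 3) = w/(-3 + w))
((200/(-1224) + 370)/(-835 + x))*L(-5) = ((200/(-1224) + 370)/(-835 + 65))*(-5/(-3 - 5)) = ((200*(-1/1224) + 370)/(-770))*(-5/(-8)) = ((-25/153 + 370)*(-1/770))*(-5*(-⅛)) = ((56585/153)*(-1/770))*(5/8) = -11317/23562*5/8 = -56585/188496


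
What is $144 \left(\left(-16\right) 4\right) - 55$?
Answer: $-9271$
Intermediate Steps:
$144 \left(\left(-16\right) 4\right) - 55 = 144 \left(-64\right) - 55 = -9216 - 55 = -9271$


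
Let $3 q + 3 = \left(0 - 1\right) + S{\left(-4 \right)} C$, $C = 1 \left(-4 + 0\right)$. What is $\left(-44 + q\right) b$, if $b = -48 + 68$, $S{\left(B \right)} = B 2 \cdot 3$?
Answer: $- \frac{800}{3} \approx -266.67$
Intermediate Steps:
$S{\left(B \right)} = 6 B$ ($S{\left(B \right)} = 2 B 3 = 6 B$)
$b = 20$
$C = -4$ ($C = 1 \left(-4\right) = -4$)
$q = \frac{92}{3}$ ($q = -1 + \frac{\left(0 - 1\right) + 6 \left(-4\right) \left(-4\right)}{3} = -1 + \frac{\left(0 - 1\right) - -96}{3} = -1 + \frac{-1 + 96}{3} = -1 + \frac{1}{3} \cdot 95 = -1 + \frac{95}{3} = \frac{92}{3} \approx 30.667$)
$\left(-44 + q\right) b = \left(-44 + \frac{92}{3}\right) 20 = \left(- \frac{40}{3}\right) 20 = - \frac{800}{3}$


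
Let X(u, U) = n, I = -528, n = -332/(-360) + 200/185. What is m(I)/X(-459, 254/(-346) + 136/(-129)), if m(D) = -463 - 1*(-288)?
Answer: -83250/953 ≈ -87.356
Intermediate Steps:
n = 6671/3330 (n = -332*(-1/360) + 200*(1/185) = 83/90 + 40/37 = 6671/3330 ≈ 2.0033)
X(u, U) = 6671/3330
m(D) = -175 (m(D) = -463 + 288 = -175)
m(I)/X(-459, 254/(-346) + 136/(-129)) = -175/6671/3330 = -175*3330/6671 = -83250/953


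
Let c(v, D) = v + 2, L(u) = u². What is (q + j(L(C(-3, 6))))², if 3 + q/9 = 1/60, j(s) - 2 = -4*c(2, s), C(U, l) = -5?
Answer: 667489/400 ≈ 1668.7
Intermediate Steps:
c(v, D) = 2 + v
j(s) = -14 (j(s) = 2 - 4*(2 + 2) = 2 - 4*4 = 2 - 16 = -14)
q = -537/20 (q = -27 + 9/60 = -27 + 9*(1/60) = -27 + 3/20 = -537/20 ≈ -26.850)
(q + j(L(C(-3, 6))))² = (-537/20 - 14)² = (-817/20)² = 667489/400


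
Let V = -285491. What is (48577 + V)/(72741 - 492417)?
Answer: 118457/209838 ≈ 0.56452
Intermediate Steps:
(48577 + V)/(72741 - 492417) = (48577 - 285491)/(72741 - 492417) = -236914/(-419676) = -236914*(-1/419676) = 118457/209838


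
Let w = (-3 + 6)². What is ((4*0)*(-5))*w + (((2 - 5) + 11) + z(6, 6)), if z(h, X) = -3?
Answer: 5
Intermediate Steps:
w = 9 (w = 3² = 9)
((4*0)*(-5))*w + (((2 - 5) + 11) + z(6, 6)) = ((4*0)*(-5))*9 + (((2 - 5) + 11) - 3) = (0*(-5))*9 + ((-3 + 11) - 3) = 0*9 + (8 - 3) = 0 + 5 = 5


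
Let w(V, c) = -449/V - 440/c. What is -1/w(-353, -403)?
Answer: -142259/336267 ≈ -0.42305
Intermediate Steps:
-1/w(-353, -403) = -1/(-449/(-353) - 440/(-403)) = -1/(-449*(-1/353) - 440*(-1/403)) = -1/(449/353 + 440/403) = -1/336267/142259 = -1*142259/336267 = -142259/336267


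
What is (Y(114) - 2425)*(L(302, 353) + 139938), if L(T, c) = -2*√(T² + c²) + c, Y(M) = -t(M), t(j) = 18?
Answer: -342730913 + 63518*√1277 ≈ -3.4046e+8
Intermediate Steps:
Y(M) = -18 (Y(M) = -1*18 = -18)
L(T, c) = c - 2*√(T² + c²)
(Y(114) - 2425)*(L(302, 353) + 139938) = (-18 - 2425)*((353 - 2*√(302² + 353²)) + 139938) = -2443*((353 - 2*√(91204 + 124609)) + 139938) = -2443*((353 - 26*√1277) + 139938) = -2443*(140291 - 26*√1277) = -342730913 + 63518*√1277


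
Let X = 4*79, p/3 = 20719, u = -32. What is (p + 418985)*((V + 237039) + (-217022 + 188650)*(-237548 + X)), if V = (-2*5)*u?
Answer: 3238558941583146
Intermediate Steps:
p = 62157 (p = 3*20719 = 62157)
V = 320 (V = -2*5*(-32) = -10*(-32) = 320)
X = 316
(p + 418985)*((V + 237039) + (-217022 + 188650)*(-237548 + X)) = (62157 + 418985)*((320 + 237039) + (-217022 + 188650)*(-237548 + 316)) = 481142*(237359 - 28372*(-237232)) = 481142*(237359 + 6730746304) = 481142*6730983663 = 3238558941583146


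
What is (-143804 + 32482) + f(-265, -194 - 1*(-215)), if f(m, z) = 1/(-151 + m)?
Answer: -46309953/416 ≈ -1.1132e+5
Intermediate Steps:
(-143804 + 32482) + f(-265, -194 - 1*(-215)) = (-143804 + 32482) + 1/(-151 - 265) = -111322 + 1/(-416) = -111322 - 1/416 = -46309953/416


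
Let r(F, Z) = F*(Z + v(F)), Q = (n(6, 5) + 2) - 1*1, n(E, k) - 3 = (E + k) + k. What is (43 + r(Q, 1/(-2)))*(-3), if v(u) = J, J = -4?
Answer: 141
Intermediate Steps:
n(E, k) = 3 + E + 2*k (n(E, k) = 3 + ((E + k) + k) = 3 + (E + 2*k) = 3 + E + 2*k)
Q = 20 (Q = ((3 + 6 + 2*5) + 2) - 1*1 = ((3 + 6 + 10) + 2) - 1 = (19 + 2) - 1 = 21 - 1 = 20)
v(u) = -4
r(F, Z) = F*(-4 + Z) (r(F, Z) = F*(Z - 4) = F*(-4 + Z))
(43 + r(Q, 1/(-2)))*(-3) = (43 + 20*(-4 + 1/(-2)))*(-3) = (43 + 20*(-4 - ½))*(-3) = (43 + 20*(-9/2))*(-3) = (43 - 90)*(-3) = -47*(-3) = 141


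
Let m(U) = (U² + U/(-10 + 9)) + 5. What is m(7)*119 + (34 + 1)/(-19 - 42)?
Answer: 341138/61 ≈ 5592.4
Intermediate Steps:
m(U) = 5 + U² - U (m(U) = (U² + U/(-1)) + 5 = (U² - U) + 5 = 5 + U² - U)
m(7)*119 + (34 + 1)/(-19 - 42) = (5 + 7² - 1*7)*119 + (34 + 1)/(-19 - 42) = (5 + 49 - 7)*119 + 35/(-61) = 47*119 + 35*(-1/61) = 5593 - 35/61 = 341138/61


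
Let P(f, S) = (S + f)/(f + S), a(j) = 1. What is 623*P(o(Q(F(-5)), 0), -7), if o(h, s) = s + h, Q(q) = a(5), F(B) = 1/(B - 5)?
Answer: 623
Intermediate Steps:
F(B) = 1/(-5 + B)
Q(q) = 1
o(h, s) = h + s
P(f, S) = 1 (P(f, S) = (S + f)/(S + f) = 1)
623*P(o(Q(F(-5)), 0), -7) = 623*1 = 623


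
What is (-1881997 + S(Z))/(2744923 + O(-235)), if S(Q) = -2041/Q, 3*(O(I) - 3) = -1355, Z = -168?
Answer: -316173455/461071688 ≈ -0.68574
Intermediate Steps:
O(I) = -1346/3 (O(I) = 3 + (1/3)*(-1355) = 3 - 1355/3 = -1346/3)
(-1881997 + S(Z))/(2744923 + O(-235)) = (-1881997 - 2041/(-168))/(2744923 - 1346/3) = (-1881997 - 2041*(-1/168))/(8233423/3) = (-1881997 + 2041/168)*(3/8233423) = -316173455/168*3/8233423 = -316173455/461071688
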